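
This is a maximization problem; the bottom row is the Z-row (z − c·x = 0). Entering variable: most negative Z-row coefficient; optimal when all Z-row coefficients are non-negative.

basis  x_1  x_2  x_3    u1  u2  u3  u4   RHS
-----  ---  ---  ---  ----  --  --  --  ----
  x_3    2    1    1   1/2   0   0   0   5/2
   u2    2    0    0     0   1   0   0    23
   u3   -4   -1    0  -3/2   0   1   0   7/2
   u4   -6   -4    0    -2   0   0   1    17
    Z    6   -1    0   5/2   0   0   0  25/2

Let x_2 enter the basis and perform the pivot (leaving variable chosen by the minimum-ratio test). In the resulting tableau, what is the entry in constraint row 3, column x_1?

-2

Ratio test on column x_2 — row 1: (5/2)/1 = 5/2; row 2: entry 0 ≤ 0; row 3: entry -1 ≤ 0; row 4: entry -4 ≤ 0. Minimum is 5/2 at row 1 (x_3 leaves); pivot element 1.
Divide row 1 by 1; eliminate column x_2 from the other rows.
Row 3 update in column x_1: -4 − (-1)·2 = -2.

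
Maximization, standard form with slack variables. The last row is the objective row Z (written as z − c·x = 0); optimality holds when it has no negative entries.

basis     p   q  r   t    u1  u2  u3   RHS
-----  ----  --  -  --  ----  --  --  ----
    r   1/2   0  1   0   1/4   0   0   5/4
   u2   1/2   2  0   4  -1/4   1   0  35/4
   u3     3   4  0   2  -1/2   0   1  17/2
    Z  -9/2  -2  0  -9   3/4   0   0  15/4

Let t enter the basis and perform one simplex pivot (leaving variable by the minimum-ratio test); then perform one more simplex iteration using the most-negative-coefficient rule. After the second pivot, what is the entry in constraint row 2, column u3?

-1/22

Ratio test on column t — row 1: entry 0 ≤ 0; row 2: (35/4)/4 = 35/16; row 3: (17/2)/2 = 17/4. Minimum is 35/16 at row 2 (u2 leaves); pivot element 4.
Divide row 2 by 4; eliminate column t from the other rows.
Second iteration: most negative Z-row entry is -27/8 in column p, so p enters.
Ratio test on column p — row 1: (5/4)/(1/2) = 5/2; row 2: (35/16)/(1/8) = 35/2; row 3: (33/8)/(11/4) = 3/2. Minimum is 3/2 at row 3 (u3 leaves); pivot element 11/4.
Divide row 3 by 11/4; eliminate column p from the other rows.
After both pivots, the entry at constraint row 2, column u3 is -1/22.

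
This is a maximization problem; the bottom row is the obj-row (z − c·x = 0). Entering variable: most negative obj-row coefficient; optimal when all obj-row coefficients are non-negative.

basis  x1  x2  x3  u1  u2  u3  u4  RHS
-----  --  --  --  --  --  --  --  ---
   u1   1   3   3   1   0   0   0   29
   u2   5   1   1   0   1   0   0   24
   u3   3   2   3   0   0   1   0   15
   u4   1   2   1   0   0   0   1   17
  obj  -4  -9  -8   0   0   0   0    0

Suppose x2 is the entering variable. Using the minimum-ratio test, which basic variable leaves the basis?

u3

Column x2 entries and ratios — u1: 29/3 = 29/3; u2: 24/1 = 24; u3: 15/2 = 15/2; u4: 17/2 = 17/2.
Smallest ratio is 15/2 in the row of u3, so u3 leaves.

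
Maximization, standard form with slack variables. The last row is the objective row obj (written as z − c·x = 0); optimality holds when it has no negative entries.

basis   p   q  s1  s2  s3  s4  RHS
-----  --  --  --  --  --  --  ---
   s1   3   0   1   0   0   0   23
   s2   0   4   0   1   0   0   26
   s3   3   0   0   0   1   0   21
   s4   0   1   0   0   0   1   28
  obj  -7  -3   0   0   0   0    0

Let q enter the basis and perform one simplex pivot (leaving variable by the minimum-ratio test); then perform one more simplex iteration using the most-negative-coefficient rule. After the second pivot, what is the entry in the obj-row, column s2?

Ratio test on column q — row 1: entry 0 ≤ 0; row 2: 26/4 = 13/2; row 3: entry 0 ≤ 0; row 4: 28/1 = 28. Minimum is 13/2 at row 2 (s2 leaves); pivot element 4.
Divide row 2 by 4; eliminate column q from the other rows.
Second iteration: most negative obj-row entry is -7 in column p, so p enters.
Ratio test on column p — row 1: 23/3 = 23/3; row 2: entry 0 ≤ 0; row 3: 21/3 = 7; row 4: entry 0 ≤ 0. Minimum is 7 at row 3 (s3 leaves); pivot element 3.
Divide row 3 by 3; eliminate column p from the other rows.
After both pivots, the entry at the obj-row, column s2 is 3/4.

3/4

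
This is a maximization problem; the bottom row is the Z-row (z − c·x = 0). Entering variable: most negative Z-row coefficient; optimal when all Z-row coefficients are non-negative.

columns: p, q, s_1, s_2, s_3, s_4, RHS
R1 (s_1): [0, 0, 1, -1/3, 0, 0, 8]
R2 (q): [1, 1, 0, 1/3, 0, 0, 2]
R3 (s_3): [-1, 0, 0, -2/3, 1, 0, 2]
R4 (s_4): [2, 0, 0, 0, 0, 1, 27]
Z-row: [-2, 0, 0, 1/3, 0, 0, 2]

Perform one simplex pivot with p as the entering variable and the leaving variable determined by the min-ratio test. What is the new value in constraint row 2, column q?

1

Ratio test on column p — row 1: entry 0 ≤ 0; row 2: 2/1 = 2; row 3: entry -1 ≤ 0; row 4: 27/2 = 27/2. Minimum is 2 at row 2 (q leaves); pivot element 1.
Divide row 2 by 1; eliminate column p from the other rows.
In the new row 2, the q entry is the old entry divided by the pivot: 1/1 = 1.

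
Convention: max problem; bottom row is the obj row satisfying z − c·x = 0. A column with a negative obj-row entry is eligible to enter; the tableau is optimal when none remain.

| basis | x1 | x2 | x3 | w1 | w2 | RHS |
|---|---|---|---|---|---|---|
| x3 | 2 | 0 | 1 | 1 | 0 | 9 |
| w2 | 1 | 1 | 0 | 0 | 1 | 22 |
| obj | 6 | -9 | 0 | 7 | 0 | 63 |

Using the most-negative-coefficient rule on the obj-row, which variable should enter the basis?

x2

Negative obj-row entries: x2: -9.
The most negative is -9 in column x2, so x2 enters.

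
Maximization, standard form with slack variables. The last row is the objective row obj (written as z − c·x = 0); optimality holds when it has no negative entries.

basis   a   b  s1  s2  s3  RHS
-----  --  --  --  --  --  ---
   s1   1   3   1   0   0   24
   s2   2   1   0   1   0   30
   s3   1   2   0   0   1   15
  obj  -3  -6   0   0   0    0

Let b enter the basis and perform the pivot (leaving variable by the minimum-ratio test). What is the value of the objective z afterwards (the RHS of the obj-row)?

45

Ratio test on column b — row 1: 24/3 = 8; row 2: 30/1 = 30; row 3: 15/2 = 15/2. Minimum is 15/2 at row 3 (s3 leaves); pivot element 2.
Pivot on row 3; the obj-row RHS becomes 0 − (-6)·(15/2) = 45.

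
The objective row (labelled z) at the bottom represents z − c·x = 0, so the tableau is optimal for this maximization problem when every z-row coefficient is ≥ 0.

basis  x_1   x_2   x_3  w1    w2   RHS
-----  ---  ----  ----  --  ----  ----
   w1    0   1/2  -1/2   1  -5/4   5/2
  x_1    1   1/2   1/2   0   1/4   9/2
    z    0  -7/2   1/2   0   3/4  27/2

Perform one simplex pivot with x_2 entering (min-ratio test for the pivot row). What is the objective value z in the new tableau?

31

Ratio test on column x_2 — row 1: (5/2)/(1/2) = 5; row 2: (9/2)/(1/2) = 9. Minimum is 5 at row 1 (w1 leaves); pivot element 1/2.
Pivot on row 1; the z-row RHS becomes 27/2 − (-7/2)·5 = 31.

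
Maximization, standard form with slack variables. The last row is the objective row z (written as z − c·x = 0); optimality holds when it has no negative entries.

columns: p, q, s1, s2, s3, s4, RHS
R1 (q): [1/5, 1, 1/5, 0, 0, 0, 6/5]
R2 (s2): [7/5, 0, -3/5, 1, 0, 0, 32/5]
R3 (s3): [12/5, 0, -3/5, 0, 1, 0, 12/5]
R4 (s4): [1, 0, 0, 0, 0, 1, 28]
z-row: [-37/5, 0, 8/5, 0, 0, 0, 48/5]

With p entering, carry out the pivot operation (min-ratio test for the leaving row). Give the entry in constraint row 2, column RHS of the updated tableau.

5

Ratio test on column p — row 1: (6/5)/(1/5) = 6; row 2: (32/5)/(7/5) = 32/7; row 3: (12/5)/(12/5) = 1; row 4: 28/1 = 28. Minimum is 1 at row 3 (s3 leaves); pivot element 12/5.
Divide row 3 by 12/5; eliminate column p from the other rows.
Row 2 update in column RHS: 32/5 − (7/5)·1 = 5.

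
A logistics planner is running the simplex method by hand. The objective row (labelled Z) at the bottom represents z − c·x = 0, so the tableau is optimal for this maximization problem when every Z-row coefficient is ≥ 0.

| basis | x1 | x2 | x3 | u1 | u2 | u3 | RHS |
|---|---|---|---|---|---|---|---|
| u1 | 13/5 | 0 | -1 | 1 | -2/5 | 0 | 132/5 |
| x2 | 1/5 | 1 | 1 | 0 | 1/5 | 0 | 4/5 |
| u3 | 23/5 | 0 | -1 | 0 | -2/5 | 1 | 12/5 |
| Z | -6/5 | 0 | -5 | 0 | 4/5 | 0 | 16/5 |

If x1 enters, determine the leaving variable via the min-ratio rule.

Column x1 entries and ratios — u1: (132/5)/(13/5) = 132/13; x2: (4/5)/(1/5) = 4; u3: (12/5)/(23/5) = 12/23.
Smallest ratio is 12/23 in the row of u3, so u3 leaves.

u3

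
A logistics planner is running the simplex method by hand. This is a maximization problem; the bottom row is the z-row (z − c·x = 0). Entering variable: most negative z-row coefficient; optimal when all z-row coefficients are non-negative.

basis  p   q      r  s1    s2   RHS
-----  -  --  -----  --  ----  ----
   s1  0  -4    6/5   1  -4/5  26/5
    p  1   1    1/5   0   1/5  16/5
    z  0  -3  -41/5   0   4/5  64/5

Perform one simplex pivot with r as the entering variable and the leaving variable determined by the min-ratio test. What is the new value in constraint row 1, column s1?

5/6

Ratio test on column r — row 1: (26/5)/(6/5) = 13/3; row 2: (16/5)/(1/5) = 16. Minimum is 13/3 at row 1 (s1 leaves); pivot element 6/5.
Divide row 1 by 6/5; eliminate column r from the other rows.
In the new row 1, the s1 entry is the old entry divided by the pivot: 1/(6/5) = 5/6.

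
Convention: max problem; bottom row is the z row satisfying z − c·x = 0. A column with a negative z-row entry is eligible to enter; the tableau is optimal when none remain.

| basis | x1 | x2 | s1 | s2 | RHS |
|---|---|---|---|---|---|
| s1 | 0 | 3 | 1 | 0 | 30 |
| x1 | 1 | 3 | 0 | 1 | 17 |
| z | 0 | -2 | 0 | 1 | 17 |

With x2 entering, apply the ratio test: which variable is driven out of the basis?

Column x2 entries and ratios — s1: 30/3 = 10; x1: 17/3 = 17/3.
Smallest ratio is 17/3 in the row of x1, so x1 leaves.

x1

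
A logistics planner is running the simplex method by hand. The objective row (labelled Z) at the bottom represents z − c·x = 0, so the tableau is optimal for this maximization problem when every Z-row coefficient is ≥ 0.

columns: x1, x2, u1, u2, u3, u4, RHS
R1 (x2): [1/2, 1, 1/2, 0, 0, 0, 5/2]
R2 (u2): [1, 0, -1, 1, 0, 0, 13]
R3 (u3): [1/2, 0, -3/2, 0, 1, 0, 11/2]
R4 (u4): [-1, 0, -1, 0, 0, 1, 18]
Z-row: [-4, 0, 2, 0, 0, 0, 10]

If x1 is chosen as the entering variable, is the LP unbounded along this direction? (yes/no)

Column x1 has positive entries in row(s) 1, 2, 3, so the ratio test bounds it — not unbounded.

no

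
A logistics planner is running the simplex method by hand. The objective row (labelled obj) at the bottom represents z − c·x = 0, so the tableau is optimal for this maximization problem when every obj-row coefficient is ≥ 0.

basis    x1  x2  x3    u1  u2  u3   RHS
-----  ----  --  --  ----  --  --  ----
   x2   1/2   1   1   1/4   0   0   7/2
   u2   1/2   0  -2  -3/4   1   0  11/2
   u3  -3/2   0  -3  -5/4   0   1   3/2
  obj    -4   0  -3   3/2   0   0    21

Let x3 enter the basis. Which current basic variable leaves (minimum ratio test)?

Column x3 entries and ratios — x2: (7/2)/1 = 7/2; u2: -2 ≤ 0, skip; u3: -3 ≤ 0, skip.
Smallest ratio is 7/2 in the row of x2, so x2 leaves.

x2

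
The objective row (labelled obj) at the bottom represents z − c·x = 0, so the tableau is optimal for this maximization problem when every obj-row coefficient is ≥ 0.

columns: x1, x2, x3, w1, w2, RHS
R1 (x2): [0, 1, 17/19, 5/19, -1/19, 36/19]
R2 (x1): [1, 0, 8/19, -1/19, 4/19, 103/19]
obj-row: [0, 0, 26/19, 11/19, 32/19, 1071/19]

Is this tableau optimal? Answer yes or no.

yes

Every obj-row coefficient is ≥ 0, so the tableau is optimal.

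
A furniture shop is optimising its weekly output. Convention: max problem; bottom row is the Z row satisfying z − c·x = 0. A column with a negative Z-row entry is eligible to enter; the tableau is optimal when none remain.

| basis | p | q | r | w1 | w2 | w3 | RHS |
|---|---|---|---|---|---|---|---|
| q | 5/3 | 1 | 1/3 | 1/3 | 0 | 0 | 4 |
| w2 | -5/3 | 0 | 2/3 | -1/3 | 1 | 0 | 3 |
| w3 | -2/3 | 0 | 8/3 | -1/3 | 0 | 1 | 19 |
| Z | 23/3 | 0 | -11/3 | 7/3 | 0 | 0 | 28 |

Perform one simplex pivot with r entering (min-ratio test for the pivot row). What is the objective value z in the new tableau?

Ratio test on column r — row 1: 4/(1/3) = 12; row 2: 3/(2/3) = 9/2; row 3: 19/(8/3) = 57/8. Minimum is 9/2 at row 2 (w2 leaves); pivot element 2/3.
Pivot on row 2; the Z-row RHS becomes 28 − (-11/3)·(9/2) = 89/2.

89/2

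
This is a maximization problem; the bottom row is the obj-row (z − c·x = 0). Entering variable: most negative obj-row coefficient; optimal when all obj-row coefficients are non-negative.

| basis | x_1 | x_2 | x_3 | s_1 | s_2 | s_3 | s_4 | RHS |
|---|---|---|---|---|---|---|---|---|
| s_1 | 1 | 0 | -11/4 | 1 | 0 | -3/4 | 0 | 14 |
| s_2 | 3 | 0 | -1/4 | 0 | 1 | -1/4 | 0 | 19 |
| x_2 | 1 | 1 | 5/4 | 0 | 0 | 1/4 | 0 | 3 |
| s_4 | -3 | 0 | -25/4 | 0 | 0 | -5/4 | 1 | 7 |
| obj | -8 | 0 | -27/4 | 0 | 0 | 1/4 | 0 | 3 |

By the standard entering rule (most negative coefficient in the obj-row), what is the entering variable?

x_1

Negative obj-row entries: x_1: -8, x_3: -27/4.
The most negative is -8 in column x_1, so x_1 enters.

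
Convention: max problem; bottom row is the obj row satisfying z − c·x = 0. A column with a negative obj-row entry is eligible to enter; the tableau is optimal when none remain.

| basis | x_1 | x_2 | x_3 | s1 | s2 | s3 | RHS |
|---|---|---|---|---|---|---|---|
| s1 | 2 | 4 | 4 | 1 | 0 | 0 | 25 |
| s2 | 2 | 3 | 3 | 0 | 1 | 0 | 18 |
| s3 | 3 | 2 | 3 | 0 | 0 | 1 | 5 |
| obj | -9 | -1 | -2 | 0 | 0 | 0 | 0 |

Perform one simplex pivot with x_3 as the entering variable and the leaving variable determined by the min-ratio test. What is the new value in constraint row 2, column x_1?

-1

Ratio test on column x_3 — row 1: 25/4 = 25/4; row 2: 18/3 = 6; row 3: 5/3 = 5/3. Minimum is 5/3 at row 3 (s3 leaves); pivot element 3.
Divide row 3 by 3; eliminate column x_3 from the other rows.
Row 2 update in column x_1: 2 − 3·1 = -1.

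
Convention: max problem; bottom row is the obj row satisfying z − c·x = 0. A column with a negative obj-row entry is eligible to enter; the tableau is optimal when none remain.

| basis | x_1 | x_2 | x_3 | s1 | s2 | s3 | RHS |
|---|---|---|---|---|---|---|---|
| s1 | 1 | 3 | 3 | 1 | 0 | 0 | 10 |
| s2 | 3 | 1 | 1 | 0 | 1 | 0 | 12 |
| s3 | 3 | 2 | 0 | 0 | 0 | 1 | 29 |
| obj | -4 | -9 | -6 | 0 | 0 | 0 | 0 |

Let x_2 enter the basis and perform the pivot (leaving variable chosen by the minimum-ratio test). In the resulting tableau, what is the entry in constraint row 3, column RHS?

67/3

Ratio test on column x_2 — row 1: 10/3 = 10/3; row 2: 12/1 = 12; row 3: 29/2 = 29/2. Minimum is 10/3 at row 1 (s1 leaves); pivot element 3.
Divide row 1 by 3; eliminate column x_2 from the other rows.
Row 3 update in column RHS: 29 − 2·(10/3) = 67/3.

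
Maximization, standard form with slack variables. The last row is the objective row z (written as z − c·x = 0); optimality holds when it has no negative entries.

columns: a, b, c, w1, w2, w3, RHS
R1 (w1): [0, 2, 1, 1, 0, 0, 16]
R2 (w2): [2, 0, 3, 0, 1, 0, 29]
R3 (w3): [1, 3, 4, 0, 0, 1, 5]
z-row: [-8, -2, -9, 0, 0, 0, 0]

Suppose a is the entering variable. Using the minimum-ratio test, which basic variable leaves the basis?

Column a entries and ratios — w1: 0 ≤ 0, skip; w2: 29/2 = 29/2; w3: 5/1 = 5.
Smallest ratio is 5 in the row of w3, so w3 leaves.

w3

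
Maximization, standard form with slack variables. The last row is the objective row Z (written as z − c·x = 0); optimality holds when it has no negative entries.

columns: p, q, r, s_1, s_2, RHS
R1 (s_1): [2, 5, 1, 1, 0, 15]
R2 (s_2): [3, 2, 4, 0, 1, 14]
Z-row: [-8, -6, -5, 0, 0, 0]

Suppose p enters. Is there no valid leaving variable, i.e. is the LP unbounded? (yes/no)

no

Column p has positive entries in row(s) 1, 2, so the ratio test bounds it — not unbounded.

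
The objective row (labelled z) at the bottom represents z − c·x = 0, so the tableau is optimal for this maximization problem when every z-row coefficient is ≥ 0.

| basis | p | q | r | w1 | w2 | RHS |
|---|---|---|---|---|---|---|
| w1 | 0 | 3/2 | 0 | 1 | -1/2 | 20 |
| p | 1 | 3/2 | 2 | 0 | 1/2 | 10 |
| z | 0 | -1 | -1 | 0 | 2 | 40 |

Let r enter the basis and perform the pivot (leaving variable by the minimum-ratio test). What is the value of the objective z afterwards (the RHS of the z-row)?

45

Ratio test on column r — row 1: entry 0 ≤ 0; row 2: 10/2 = 5. Minimum is 5 at row 2 (p leaves); pivot element 2.
Pivot on row 2; the z-row RHS becomes 40 − (-1)·5 = 45.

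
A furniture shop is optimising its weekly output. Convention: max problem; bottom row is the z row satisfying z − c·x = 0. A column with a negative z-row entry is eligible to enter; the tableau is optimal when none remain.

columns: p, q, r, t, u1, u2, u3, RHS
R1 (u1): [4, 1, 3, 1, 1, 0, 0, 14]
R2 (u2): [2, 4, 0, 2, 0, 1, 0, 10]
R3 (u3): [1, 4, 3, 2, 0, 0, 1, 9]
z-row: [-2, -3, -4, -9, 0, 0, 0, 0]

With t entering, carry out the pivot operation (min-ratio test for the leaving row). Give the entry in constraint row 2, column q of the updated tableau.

0

Ratio test on column t — row 1: 14/1 = 14; row 2: 10/2 = 5; row 3: 9/2 = 9/2. Minimum is 9/2 at row 3 (u3 leaves); pivot element 2.
Divide row 3 by 2; eliminate column t from the other rows.
Row 2 update in column q: 4 − 2·2 = 0.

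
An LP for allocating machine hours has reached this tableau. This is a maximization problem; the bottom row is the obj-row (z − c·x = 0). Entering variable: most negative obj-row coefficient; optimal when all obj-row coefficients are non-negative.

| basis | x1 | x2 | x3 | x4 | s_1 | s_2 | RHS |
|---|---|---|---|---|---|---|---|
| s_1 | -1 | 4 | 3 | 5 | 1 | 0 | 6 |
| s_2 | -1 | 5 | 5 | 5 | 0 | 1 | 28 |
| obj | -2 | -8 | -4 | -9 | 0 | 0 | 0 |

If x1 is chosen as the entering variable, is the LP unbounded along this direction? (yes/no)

yes

Every constraint-row entry in column x1 is ≤ 0, so increasing x1 is unbounded.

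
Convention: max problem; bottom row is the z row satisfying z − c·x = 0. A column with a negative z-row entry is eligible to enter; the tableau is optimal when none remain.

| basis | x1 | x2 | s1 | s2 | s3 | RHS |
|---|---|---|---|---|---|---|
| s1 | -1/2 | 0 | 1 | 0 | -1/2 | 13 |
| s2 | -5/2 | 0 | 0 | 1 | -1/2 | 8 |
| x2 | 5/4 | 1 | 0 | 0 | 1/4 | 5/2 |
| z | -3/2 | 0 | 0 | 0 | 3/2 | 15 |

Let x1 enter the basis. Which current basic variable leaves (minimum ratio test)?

x2

Column x1 entries and ratios — s1: -1/2 ≤ 0, skip; s2: -5/2 ≤ 0, skip; x2: (5/2)/(5/4) = 2.
Smallest ratio is 2 in the row of x2, so x2 leaves.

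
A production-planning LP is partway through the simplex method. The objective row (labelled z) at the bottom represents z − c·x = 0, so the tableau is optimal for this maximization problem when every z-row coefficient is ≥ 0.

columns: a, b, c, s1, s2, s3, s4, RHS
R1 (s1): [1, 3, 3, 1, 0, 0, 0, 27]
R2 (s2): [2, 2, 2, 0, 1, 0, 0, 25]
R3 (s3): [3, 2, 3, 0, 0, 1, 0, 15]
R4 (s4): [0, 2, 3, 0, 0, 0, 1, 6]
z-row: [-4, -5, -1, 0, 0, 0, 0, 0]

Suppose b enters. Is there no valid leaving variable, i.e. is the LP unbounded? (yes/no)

no

Column b has positive entries in row(s) 1, 2, 3, 4, so the ratio test bounds it — not unbounded.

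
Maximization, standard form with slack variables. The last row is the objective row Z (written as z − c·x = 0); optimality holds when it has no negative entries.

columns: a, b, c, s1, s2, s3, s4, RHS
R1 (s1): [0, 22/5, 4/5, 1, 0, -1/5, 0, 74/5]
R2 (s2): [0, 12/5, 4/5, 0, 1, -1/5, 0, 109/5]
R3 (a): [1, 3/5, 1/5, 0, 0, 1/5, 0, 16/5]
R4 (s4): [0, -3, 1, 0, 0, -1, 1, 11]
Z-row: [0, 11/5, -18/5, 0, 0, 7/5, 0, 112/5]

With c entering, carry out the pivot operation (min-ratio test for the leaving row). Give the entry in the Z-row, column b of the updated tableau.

-43/5

Ratio test on column c — row 1: (74/5)/(4/5) = 37/2; row 2: (109/5)/(4/5) = 109/4; row 3: (16/5)/(1/5) = 16; row 4: 11/1 = 11. Minimum is 11 at row 4 (s4 leaves); pivot element 1.
Divide row 4 by 1; eliminate column c from the other rows.
Z-row update in column b: 11/5 − (-18/5)·(-3) = -43/5.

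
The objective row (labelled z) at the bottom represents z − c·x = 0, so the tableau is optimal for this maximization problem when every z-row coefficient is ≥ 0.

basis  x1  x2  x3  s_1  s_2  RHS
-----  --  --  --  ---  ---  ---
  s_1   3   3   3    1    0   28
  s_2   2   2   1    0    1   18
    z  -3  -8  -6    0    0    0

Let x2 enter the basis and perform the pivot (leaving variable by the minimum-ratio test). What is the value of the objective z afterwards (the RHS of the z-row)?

Ratio test on column x2 — row 1: 28/3 = 28/3; row 2: 18/2 = 9. Minimum is 9 at row 2 (s_2 leaves); pivot element 2.
Pivot on row 2; the z-row RHS becomes 0 − (-8)·9 = 72.

72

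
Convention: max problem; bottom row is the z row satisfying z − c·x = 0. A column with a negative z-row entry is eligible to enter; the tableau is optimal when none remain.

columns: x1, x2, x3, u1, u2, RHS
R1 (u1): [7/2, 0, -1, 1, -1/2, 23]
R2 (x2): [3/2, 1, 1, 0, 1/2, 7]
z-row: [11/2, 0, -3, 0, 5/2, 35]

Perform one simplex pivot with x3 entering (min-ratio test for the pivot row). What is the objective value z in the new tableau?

Ratio test on column x3 — row 1: entry -1 ≤ 0; row 2: 7/1 = 7. Minimum is 7 at row 2 (x2 leaves); pivot element 1.
Pivot on row 2; the z-row RHS becomes 35 − (-3)·7 = 56.

56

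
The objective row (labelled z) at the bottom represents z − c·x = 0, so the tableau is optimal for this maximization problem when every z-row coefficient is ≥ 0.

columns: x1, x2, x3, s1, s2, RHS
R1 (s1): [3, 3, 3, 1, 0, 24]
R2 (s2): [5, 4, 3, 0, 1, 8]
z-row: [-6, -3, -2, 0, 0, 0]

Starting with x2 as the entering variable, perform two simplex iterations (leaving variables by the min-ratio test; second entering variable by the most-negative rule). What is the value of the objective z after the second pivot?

Ratio test on column x2 — row 1: 24/3 = 8; row 2: 8/4 = 2. Minimum is 2 at row 2 (s2 leaves); pivot element 4.
Pivot on row 2; the z-row RHS becomes 0 − (-3)·2 = 6.
Next entering variable (most negative z-row entry -9/4): x1.
Ratio test on column x1 — row 1: entry -3/4 ≤ 0; row 2: 2/(5/4) = 8/5. Minimum is 8/5 at row 2 (x2 leaves); pivot element 5/4.
After the second pivot the z-row RHS is 6 − (-9/4)·(8/5) = 48/5.

48/5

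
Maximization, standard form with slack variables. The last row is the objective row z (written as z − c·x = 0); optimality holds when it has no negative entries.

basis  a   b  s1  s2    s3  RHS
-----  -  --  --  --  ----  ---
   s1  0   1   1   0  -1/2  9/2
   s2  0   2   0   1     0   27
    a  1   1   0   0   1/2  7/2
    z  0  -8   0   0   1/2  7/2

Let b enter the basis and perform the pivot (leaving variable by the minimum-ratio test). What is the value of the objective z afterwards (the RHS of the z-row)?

Ratio test on column b — row 1: (9/2)/1 = 9/2; row 2: 27/2 = 27/2; row 3: (7/2)/1 = 7/2. Minimum is 7/2 at row 3 (a leaves); pivot element 1.
Pivot on row 3; the z-row RHS becomes 7/2 − (-8)·(7/2) = 63/2.

63/2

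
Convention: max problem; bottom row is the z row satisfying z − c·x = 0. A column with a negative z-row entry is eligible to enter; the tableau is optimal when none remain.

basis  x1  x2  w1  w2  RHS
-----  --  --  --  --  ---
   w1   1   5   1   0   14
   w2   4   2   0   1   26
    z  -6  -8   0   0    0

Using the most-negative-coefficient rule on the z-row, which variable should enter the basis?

Negative z-row entries: x1: -6, x2: -8.
The most negative is -8 in column x2, so x2 enters.

x2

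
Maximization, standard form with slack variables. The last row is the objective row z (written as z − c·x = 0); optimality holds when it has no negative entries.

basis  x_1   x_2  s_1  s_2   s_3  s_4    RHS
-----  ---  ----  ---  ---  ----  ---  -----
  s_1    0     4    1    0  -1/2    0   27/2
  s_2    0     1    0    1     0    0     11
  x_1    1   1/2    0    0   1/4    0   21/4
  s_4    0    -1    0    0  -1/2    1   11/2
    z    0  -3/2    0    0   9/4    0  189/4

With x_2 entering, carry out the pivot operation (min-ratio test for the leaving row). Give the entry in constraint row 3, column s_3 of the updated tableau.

Ratio test on column x_2 — row 1: (27/2)/4 = 27/8; row 2: 11/1 = 11; row 3: (21/4)/(1/2) = 21/2; row 4: entry -1 ≤ 0. Minimum is 27/8 at row 1 (s_1 leaves); pivot element 4.
Divide row 1 by 4; eliminate column x_2 from the other rows.
Row 3 update in column s_3: 1/4 − (1/2)·(-1/8) = 5/16.

5/16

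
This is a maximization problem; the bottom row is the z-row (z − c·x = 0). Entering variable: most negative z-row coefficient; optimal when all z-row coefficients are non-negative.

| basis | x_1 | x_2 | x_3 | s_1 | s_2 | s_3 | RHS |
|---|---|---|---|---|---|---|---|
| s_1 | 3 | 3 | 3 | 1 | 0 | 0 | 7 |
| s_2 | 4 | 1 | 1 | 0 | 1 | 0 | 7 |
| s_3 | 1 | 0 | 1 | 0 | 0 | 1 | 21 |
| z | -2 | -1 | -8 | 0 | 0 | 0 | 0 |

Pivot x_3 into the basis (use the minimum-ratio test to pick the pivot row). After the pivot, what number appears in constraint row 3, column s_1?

Ratio test on column x_3 — row 1: 7/3 = 7/3; row 2: 7/1 = 7; row 3: 21/1 = 21. Minimum is 7/3 at row 1 (s_1 leaves); pivot element 3.
Divide row 1 by 3; eliminate column x_3 from the other rows.
Row 3 update in column s_1: 0 − 1·(1/3) = -1/3.

-1/3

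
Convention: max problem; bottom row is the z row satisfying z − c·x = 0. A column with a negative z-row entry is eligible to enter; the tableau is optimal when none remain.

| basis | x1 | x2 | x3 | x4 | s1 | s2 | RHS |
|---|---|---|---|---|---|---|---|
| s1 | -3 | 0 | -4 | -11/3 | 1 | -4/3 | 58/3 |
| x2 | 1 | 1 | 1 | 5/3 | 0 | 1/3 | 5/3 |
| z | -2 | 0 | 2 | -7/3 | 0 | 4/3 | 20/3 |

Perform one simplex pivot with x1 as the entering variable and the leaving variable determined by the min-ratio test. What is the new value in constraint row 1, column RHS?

Ratio test on column x1 — row 1: entry -3 ≤ 0; row 2: (5/3)/1 = 5/3. Minimum is 5/3 at row 2 (x2 leaves); pivot element 1.
Divide row 2 by 1; eliminate column x1 from the other rows.
Row 1 update in column RHS: 58/3 − (-3)·(5/3) = 73/3.

73/3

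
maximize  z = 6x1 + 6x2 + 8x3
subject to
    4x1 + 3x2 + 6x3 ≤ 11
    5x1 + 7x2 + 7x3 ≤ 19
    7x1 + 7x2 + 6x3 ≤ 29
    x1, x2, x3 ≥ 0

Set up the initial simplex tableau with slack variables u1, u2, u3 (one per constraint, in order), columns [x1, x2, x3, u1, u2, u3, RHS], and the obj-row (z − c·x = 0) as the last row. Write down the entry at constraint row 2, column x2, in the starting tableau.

Constraint 2 has coefficient 7 on x2.

7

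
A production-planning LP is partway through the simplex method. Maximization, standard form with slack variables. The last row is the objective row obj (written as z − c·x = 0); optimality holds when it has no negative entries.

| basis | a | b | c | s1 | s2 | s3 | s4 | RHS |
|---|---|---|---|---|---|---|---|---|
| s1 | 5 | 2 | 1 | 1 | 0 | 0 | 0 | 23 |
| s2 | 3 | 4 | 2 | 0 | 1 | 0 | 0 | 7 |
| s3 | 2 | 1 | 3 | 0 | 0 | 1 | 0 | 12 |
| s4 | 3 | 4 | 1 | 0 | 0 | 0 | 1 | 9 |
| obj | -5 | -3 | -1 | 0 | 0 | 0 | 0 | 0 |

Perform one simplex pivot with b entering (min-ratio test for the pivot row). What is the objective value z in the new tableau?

21/4

Ratio test on column b — row 1: 23/2 = 23/2; row 2: 7/4 = 7/4; row 3: 12/1 = 12; row 4: 9/4 = 9/4. Minimum is 7/4 at row 2 (s2 leaves); pivot element 4.
Pivot on row 2; the obj-row RHS becomes 0 − (-3)·(7/4) = 21/4.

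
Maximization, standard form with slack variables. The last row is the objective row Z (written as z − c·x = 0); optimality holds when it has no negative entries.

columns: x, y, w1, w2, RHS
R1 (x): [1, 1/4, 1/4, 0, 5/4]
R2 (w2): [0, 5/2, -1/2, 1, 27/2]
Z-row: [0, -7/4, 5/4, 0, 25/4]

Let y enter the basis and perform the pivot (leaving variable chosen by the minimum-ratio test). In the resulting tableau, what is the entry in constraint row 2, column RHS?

1

Ratio test on column y — row 1: (5/4)/(1/4) = 5; row 2: (27/2)/(5/2) = 27/5. Minimum is 5 at row 1 (x leaves); pivot element 1/4.
Divide row 1 by 1/4; eliminate column y from the other rows.
Row 2 update in column RHS: 27/2 − (5/2)·5 = 1.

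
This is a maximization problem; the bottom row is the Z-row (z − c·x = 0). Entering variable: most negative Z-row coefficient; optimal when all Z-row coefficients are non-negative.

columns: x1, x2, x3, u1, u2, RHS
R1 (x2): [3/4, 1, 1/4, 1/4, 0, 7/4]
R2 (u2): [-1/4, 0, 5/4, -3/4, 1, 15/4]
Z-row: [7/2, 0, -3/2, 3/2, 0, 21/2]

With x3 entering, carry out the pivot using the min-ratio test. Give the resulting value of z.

15

Ratio test on column x3 — row 1: (7/4)/(1/4) = 7; row 2: (15/4)/(5/4) = 3. Minimum is 3 at row 2 (u2 leaves); pivot element 5/4.
Pivot on row 2; the Z-row RHS becomes 21/2 − (-3/2)·3 = 15.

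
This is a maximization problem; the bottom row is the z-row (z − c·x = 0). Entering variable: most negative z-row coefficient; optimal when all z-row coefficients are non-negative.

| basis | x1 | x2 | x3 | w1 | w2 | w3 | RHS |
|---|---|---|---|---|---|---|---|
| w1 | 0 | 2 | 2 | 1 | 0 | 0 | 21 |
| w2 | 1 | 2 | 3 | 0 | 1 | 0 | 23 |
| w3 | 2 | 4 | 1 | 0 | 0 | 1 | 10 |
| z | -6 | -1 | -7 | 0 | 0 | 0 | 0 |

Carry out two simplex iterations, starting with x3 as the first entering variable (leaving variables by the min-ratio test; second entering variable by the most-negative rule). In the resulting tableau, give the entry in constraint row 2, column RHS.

Ratio test on column x3 — row 1: 21/2 = 21/2; row 2: 23/3 = 23/3; row 3: 10/1 = 10. Minimum is 23/3 at row 2 (w2 leaves); pivot element 3.
Divide row 2 by 3; eliminate column x3 from the other rows.
Second iteration: most negative z-row entry is -11/3 in column x1, so x1 enters.
Ratio test on column x1 — row 1: entry -2/3 ≤ 0; row 2: (23/3)/(1/3) = 23; row 3: (7/3)/(5/3) = 7/5. Minimum is 7/5 at row 3 (w3 leaves); pivot element 5/3.
Divide row 3 by 5/3; eliminate column x1 from the other rows.
After both pivots, the entry at constraint row 2, column RHS is 36/5.

36/5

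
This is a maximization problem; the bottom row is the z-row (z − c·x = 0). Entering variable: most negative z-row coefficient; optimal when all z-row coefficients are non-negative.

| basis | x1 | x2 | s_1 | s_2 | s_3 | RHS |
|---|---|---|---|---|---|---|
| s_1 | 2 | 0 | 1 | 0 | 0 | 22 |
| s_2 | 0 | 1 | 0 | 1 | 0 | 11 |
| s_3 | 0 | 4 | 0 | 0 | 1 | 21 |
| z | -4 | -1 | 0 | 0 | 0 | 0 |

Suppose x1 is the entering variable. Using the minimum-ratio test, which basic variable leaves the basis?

Column x1 entries and ratios — s_1: 22/2 = 11; s_2: 0 ≤ 0, skip; s_3: 0 ≤ 0, skip.
Smallest ratio is 11 in the row of s_1, so s_1 leaves.

s_1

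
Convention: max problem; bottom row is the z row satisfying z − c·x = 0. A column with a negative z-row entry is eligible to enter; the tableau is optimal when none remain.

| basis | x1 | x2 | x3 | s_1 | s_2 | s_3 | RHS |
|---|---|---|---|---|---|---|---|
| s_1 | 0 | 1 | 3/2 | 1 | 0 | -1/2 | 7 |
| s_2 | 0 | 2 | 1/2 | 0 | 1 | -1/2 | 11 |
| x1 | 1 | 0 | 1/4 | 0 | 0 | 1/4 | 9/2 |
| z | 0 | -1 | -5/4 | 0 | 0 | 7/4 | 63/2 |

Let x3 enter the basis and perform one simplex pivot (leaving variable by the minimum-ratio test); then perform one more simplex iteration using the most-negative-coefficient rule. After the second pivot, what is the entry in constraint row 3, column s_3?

Ratio test on column x3 — row 1: 7/(3/2) = 14/3; row 2: 11/(1/2) = 22; row 3: (9/2)/(1/4) = 18. Minimum is 14/3 at row 1 (s_1 leaves); pivot element 3/2.
Divide row 1 by 3/2; eliminate column x3 from the other rows.
Second iteration: most negative z-row entry is -1/6 in column x2, so x2 enters.
Ratio test on column x2 — row 1: (14/3)/(2/3) = 7; row 2: (26/3)/(5/3) = 26/5; row 3: entry -1/6 ≤ 0. Minimum is 26/5 at row 2 (s_2 leaves); pivot element 5/3.
Divide row 2 by 5/3; eliminate column x2 from the other rows.
After both pivots, the entry at constraint row 3, column s_3 is 3/10.

3/10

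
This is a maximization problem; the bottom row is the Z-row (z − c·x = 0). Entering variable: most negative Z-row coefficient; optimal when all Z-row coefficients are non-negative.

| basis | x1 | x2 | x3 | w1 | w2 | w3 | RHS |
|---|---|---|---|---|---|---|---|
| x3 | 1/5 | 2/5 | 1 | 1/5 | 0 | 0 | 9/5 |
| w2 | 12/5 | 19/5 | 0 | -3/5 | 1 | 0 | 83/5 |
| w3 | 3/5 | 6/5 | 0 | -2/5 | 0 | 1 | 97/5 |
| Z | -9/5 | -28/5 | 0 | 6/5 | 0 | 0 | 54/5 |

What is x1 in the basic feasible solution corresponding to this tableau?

x1 is not in the basis, so in the current basic feasible solution x1 = 0.

0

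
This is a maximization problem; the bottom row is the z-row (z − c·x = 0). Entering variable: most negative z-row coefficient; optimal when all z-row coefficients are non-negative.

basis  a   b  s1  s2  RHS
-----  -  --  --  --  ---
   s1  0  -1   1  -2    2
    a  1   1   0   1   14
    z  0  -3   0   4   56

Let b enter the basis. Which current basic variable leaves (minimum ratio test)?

Column b entries and ratios — s1: -1 ≤ 0, skip; a: 14/1 = 14.
Smallest ratio is 14 in the row of a, so a leaves.

a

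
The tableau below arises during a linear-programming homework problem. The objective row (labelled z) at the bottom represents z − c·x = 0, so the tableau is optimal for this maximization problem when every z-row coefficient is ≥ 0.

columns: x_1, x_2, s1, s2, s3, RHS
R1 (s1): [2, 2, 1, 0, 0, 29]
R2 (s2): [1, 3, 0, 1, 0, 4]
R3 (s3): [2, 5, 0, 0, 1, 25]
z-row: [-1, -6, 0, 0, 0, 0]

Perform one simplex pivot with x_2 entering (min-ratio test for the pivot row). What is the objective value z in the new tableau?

Ratio test on column x_2 — row 1: 29/2 = 29/2; row 2: 4/3 = 4/3; row 3: 25/5 = 5. Minimum is 4/3 at row 2 (s2 leaves); pivot element 3.
Pivot on row 2; the z-row RHS becomes 0 − (-6)·(4/3) = 8.

8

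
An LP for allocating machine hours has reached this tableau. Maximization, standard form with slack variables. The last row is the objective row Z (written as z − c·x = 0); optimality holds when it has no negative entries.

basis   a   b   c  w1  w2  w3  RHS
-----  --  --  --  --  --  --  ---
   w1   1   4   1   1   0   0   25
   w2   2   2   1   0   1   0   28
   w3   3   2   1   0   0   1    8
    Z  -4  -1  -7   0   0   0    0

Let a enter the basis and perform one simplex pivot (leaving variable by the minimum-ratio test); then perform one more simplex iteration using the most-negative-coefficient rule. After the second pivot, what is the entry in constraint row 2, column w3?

Ratio test on column a — row 1: 25/1 = 25; row 2: 28/2 = 14; row 3: 8/3 = 8/3. Minimum is 8/3 at row 3 (w3 leaves); pivot element 3.
Divide row 3 by 3; eliminate column a from the other rows.
Second iteration: most negative Z-row entry is -17/3 in column c, so c enters.
Ratio test on column c — row 1: (67/3)/(2/3) = 67/2; row 2: (68/3)/(1/3) = 68; row 3: (8/3)/(1/3) = 8. Minimum is 8 at row 3 (a leaves); pivot element 1/3.
Divide row 3 by 1/3; eliminate column c from the other rows.
After both pivots, the entry at constraint row 2, column w3 is -1.

-1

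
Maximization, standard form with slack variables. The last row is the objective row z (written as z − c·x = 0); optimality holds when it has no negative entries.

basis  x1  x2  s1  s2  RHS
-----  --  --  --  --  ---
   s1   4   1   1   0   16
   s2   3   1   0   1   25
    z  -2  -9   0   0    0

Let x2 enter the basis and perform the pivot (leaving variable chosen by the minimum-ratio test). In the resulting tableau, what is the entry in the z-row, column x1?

Ratio test on column x2 — row 1: 16/1 = 16; row 2: 25/1 = 25. Minimum is 16 at row 1 (s1 leaves); pivot element 1.
Divide row 1 by 1; eliminate column x2 from the other rows.
z-row update in column x1: -2 − (-9)·4 = 34.

34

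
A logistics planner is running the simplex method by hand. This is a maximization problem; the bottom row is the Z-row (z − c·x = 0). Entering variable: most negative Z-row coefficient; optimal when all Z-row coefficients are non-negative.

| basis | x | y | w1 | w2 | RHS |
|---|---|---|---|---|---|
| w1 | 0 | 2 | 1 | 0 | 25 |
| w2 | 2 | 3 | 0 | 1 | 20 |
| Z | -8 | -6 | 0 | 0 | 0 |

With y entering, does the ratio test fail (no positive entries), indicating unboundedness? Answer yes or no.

no

Column y has positive entries in row(s) 1, 2, so the ratio test bounds it — not unbounded.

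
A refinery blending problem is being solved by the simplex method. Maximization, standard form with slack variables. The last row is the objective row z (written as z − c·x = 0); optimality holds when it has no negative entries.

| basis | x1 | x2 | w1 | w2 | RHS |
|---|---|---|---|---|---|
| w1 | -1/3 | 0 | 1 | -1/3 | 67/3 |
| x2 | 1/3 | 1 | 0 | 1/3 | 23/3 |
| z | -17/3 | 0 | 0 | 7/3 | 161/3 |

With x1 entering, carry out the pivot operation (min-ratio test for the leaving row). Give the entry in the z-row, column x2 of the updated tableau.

Ratio test on column x1 — row 1: entry -1/3 ≤ 0; row 2: (23/3)/(1/3) = 23. Minimum is 23 at row 2 (x2 leaves); pivot element 1/3.
Divide row 2 by 1/3; eliminate column x1 from the other rows.
z-row update in column x2: 0 − (-17/3)·3 = 17.

17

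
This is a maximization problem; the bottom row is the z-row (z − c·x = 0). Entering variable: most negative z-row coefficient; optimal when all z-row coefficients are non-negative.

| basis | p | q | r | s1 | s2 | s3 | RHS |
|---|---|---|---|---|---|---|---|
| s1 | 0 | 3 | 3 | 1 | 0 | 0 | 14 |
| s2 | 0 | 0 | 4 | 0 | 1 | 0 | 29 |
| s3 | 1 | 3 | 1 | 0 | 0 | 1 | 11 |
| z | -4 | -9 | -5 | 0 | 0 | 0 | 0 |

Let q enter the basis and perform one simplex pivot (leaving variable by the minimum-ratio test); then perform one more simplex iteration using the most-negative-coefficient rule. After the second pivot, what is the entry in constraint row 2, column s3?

2

Ratio test on column q — row 1: 14/3 = 14/3; row 2: entry 0 ≤ 0; row 3: 11/3 = 11/3. Minimum is 11/3 at row 3 (s3 leaves); pivot element 3.
Divide row 3 by 3; eliminate column q from the other rows.
Second iteration: most negative z-row entry is -2 in column r, so r enters.
Ratio test on column r — row 1: 3/2 = 3/2; row 2: 29/4 = 29/4; row 3: (11/3)/(1/3) = 11. Minimum is 3/2 at row 1 (s1 leaves); pivot element 2.
Divide row 1 by 2; eliminate column r from the other rows.
After both pivots, the entry at constraint row 2, column s3 is 2.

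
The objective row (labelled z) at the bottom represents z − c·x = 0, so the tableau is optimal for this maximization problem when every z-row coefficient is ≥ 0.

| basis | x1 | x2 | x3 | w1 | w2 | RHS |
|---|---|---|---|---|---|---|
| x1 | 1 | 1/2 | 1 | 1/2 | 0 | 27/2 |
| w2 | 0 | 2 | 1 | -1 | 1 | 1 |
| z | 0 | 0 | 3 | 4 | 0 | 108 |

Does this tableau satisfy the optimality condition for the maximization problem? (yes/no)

yes

Every z-row coefficient is ≥ 0, so the tableau is optimal.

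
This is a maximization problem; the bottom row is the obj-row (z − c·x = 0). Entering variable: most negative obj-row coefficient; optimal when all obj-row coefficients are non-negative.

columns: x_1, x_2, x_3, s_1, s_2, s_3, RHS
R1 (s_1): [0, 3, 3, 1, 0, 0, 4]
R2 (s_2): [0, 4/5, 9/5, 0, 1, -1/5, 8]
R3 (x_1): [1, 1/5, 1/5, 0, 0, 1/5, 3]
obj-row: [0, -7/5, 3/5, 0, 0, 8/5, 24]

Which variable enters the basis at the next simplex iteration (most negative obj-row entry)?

Negative obj-row entries: x_2: -7/5.
The most negative is -7/5 in column x_2, so x_2 enters.

x_2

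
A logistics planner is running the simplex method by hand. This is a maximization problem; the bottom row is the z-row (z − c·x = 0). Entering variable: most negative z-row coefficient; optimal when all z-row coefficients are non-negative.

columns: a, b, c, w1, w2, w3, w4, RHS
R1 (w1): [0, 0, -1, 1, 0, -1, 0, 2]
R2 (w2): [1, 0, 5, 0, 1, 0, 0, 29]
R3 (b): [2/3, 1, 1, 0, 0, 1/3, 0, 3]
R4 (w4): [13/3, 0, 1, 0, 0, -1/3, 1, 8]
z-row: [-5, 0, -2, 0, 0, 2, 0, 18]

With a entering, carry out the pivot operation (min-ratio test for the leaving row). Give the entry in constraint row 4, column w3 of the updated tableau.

-1/13

Ratio test on column a — row 1: entry 0 ≤ 0; row 2: 29/1 = 29; row 3: 3/(2/3) = 9/2; row 4: 8/(13/3) = 24/13. Minimum is 24/13 at row 4 (w4 leaves); pivot element 13/3.
Divide row 4 by 13/3; eliminate column a from the other rows.
In the new row 4, the w3 entry is the old entry divided by the pivot: (-1/3)/(13/3) = -1/13.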